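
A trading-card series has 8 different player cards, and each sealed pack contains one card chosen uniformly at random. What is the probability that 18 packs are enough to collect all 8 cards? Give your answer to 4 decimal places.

By inclusion–exclusion over which cards are missing,
P(all seen) = Σ_{j=0}^{8} (-1)^j C(8,j)((8-j)/8)^18
= 1.00000 - 0.72316 + 0.15786 - 0.01186 + 0.00027 - 0.00000 + 0.00000 - 0.00000 + 0.00000
= 0.42310.

0.4231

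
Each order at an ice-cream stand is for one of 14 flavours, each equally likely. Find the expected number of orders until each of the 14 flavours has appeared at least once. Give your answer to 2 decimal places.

45.52

The wait to go from k to k+1 distinct flavours is geometric with mean 14/(14-k).
E[T] = 14/14 + 14/13 + 14/12 + ... + 14/2 + 14/1 = 14·H_{14}.
H_{14} = 3.252, so E[T] = 45.522.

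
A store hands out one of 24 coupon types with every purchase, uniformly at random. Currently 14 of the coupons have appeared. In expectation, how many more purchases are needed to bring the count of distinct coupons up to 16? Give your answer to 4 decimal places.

With k distinct coupons already seen, the next new one takes an expected 24/(24-k) purchases.
Sum over k = 14,...,15: E = 24/10 + 24/9 = 5.06667.

5.0667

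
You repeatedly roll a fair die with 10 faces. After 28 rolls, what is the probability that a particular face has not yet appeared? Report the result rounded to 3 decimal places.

On each roll the fixed face fails to appear with probability 9/10.
P(still missing after 28) = (9/10)^28 = 0.0523.

0.052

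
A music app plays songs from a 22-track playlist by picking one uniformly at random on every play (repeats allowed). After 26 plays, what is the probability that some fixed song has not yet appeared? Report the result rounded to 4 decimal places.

0.2983

Each play misses the fixed song with probability (22-1)/22 = 21/22, independently.
P(still missing after 26) = (21/22)^26 = 0.29834.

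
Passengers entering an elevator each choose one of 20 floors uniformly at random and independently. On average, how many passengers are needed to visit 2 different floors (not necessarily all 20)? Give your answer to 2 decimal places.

With k distinct floors already seen, the next new one arrives after an expected 20/(20-k) passengers.
Sum over k = 0,...,1: E = 20/20 + 20/19 = 2.053.

2.05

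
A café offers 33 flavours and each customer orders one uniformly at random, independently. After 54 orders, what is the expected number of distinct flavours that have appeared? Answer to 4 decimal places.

For each flavour, P(seen in 54 orders) = 1 - (32/33)^54 = 0.81018.
By linearity of expectation, E[distinct seen] = 33·(1 - (32/33)^54) = 26.73588.

26.7359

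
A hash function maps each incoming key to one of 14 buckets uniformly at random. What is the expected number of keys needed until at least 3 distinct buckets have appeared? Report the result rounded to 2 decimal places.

3.24

Going from k to k+1 distinct takes a geometric number of keys with mean 14/(14-k).
Sum over k = 0,...,2: E = 14/14 + 14/13 + 14/12 = 3.244.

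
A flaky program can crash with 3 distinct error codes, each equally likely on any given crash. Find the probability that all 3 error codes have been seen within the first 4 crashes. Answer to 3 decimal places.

0.444

Let A_i be the event that error code i is missing after 4 crashes. By inclusion–exclusion on the A_i,
P(all seen) = Σ_{j=0}^{3} (-1)^j C(3,j)((3-j)/3)^4
= 1.0000 - 0.5926 + 0.0370 - 0.0000
= 0.4444.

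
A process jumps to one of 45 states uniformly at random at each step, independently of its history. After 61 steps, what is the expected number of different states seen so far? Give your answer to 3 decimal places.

33.575

For each state, P(seen in 61 steps) = 1 - (44/45)^61 = 0.7461.
By linearity of expectation, E[distinct seen] = 45·(1 - (44/45)^61) = 33.5748.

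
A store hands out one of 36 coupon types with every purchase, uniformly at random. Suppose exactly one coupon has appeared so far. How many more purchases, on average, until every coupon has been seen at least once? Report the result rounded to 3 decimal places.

With k distinct coupons already seen, the next new one takes an expected 36/(36-k) purchases.
Sum over k = 1,...,35: E = 36/35 + 36/34 + 36/33 + ... + 36/2 + 36/1 = 149.2841.

149.284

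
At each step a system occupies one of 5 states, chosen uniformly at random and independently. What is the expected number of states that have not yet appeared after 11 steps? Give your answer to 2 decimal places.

For each state, P(unseen after 11) = (4/5)^11 = 0.086.
By linearity of expectation, E[unseen] = 5·(4/5)^11 = 0.429.

0.43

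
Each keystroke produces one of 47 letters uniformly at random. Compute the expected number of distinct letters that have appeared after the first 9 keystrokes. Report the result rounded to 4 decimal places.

For each letter, P(seen in 9 keystrokes) = 1 - (46/47)^9 = 0.17598.
By linearity of expectation, E[distinct seen] = 47·(1 - (46/47)^9) = 8.27088.

8.2709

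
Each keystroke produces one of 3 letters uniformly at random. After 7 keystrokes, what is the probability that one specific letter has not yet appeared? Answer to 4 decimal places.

0.0585

On each keystroke the fixed letter fails to appear with probability 2/3.
P(still missing after 7) = (2/3)^7 = 0.05853.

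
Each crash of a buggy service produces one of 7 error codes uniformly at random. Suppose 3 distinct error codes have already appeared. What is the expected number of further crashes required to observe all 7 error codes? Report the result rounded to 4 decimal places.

14.5833

From k distinct to k+1 distinct takes on average 7/(7-k) crashes.
Sum over k = 3,...,6: E = 7/4 + 7/3 + 7/2 + 7/1 = 14.58333.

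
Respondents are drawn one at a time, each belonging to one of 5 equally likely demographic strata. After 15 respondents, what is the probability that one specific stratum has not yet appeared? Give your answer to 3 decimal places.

Each respondent misses the fixed stratum with probability (5-1)/5 = 4/5, independently.
P(still missing after 15) = (4/5)^15 = 0.0352.

0.035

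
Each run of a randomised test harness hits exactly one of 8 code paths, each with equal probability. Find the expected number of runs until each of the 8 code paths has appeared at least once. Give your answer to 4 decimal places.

21.7429

After k distinct code paths have appeared, the next run gives a new one with probability (8-k)/8, so the expected wait for the (k+1)-th is 8/(8-k).
E[T] = 8/8 + 8/7 + 8/6 + ... + 8/2 + 8/1 = 8·H_{8}.
H_{8} = 2.71786, so E[T] = 21.74286.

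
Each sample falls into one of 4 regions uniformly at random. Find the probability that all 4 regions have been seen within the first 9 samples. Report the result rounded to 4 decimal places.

0.7114

By inclusion–exclusion over which regions are missing,
P(all seen) = Σ_{j=0}^{4} (-1)^j C(4,j)((4-j)/4)^9
= 1.00000 - 0.30034 + 0.01172 - 0.00002 + 0.00000
= 0.71136.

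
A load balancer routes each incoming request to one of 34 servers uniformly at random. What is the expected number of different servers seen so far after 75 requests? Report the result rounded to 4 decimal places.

30.3767

For each server, P(seen in 75 requests) = 1 - (33/34)^75 = 0.89343.
By linearity of expectation, E[distinct seen] = 34·(1 - (33/34)^75) = 30.37669.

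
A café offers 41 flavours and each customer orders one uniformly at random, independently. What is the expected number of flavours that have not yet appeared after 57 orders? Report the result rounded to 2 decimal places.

For each flavour, P(unseen after 57) = (40/41)^57 = 0.245.
By linearity of expectation, E[unseen] = 41·(40/41)^57 = 10.035.

10.04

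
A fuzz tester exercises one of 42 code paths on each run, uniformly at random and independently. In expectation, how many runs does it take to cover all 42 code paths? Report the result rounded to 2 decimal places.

Split into phases: going from k distinct to k+1 distinct takes on average 42/(42-k) runs.
E[T] = 42/42 + 42/41 + 42/40 + ... + 42/2 + 42/1 = 42·H_{42}.
H_{42} = 4.327, so E[T] = 181.723.

181.72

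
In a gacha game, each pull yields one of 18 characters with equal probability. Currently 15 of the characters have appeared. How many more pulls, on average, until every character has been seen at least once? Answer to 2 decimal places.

33.00

From k distinct to k+1 distinct takes on average 18/(18-k) pulls.
Sum over k = 15,...,17: E = 18/3 + 18/2 + 18/1 = 33.000.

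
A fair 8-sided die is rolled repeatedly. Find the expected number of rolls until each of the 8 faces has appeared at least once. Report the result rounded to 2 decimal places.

21.74

After k distinct faces have appeared, the next roll gives a new one with probability (8-k)/8, so the expected wait for the (k+1)-th is 8/(8-k).
E[T] = 8/8 + 8/7 + 8/6 + ... + 8/2 + 8/1 = 8·H_{8}.
H_{8} = 2.718, so E[T] = 21.743.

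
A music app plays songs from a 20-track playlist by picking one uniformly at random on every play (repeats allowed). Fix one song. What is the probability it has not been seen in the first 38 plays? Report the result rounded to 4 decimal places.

0.1424

On each play the fixed song fails to appear with probability 19/20.
P(still missing after 38) = (19/20)^38 = 0.14240.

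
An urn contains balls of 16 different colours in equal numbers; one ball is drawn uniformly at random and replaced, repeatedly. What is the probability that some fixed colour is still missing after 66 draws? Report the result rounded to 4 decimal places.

0.0141

Each draw misses the fixed colour with probability (16-1)/16 = 15/16, independently.
P(still missing after 66) = (15/16)^66 = 0.01413.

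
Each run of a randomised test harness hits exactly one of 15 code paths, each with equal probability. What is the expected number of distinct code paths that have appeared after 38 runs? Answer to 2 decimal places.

For each code path, P(seen in 38 runs) = 1 - (14/15)^38 = 0.927.
By linearity of expectation, E[distinct seen] = 15·(1 - (14/15)^38) = 13.910.

13.91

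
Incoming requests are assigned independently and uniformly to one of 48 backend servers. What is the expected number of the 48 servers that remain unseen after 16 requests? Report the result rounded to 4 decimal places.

34.2726

For each server, P(unseen after 16) = (47/48)^16 = 0.71401.
By linearity of expectation, E[unseen] = 48·(47/48)^16 = 34.27261.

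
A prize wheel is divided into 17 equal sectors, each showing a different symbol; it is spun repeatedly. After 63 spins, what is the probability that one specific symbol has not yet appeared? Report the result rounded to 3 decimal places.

0.022

On each spin the fixed symbol fails to appear with probability 16/17.
P(still missing after 63) = (16/17)^63 = 0.0219.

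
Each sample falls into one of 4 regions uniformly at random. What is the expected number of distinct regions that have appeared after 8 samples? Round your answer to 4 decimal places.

For each region, P(seen in 8 samples) = 1 - (3/4)^8 = 0.89989.
By linearity of expectation, E[distinct seen] = 4·(1 - (3/4)^8) = 3.59955.

3.5995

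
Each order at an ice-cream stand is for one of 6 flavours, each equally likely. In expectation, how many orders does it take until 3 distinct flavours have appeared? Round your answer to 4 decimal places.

3.7000

Going from k to k+1 distinct takes a geometric number of orders with mean 6/(6-k).
Sum over k = 0,...,2: E = 6/6 + 6/5 + 6/4 = 3.70000.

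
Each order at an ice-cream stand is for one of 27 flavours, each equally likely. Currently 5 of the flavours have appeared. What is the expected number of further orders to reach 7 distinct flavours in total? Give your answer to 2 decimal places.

2.51

With k distinct flavours already seen, the next new one takes an expected 27/(27-k) orders.
Sum over k = 5,...,6: E = 27/22 + 27/21 = 2.513.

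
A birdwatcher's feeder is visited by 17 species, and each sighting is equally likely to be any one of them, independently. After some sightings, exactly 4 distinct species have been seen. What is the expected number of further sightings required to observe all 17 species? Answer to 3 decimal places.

With k distinct species already seen, the next new one takes an expected 17/(17-k) sightings.
Sum over k = 4,...,16: E = 17/13 + 17/12 + 17/11 + ... + 17/2 + 17/1 = 54.0623.

54.062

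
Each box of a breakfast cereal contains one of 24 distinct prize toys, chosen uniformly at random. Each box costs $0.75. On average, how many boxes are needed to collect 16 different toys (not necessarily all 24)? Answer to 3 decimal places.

With k distinct toys already seen, the next new one arrives after an expected 24/(24-k) boxes.
Sum over k = 0,...,15: E = 24/24 + 24/23 + 24/22 + ... + 24/10 + 24/9 = 25.3944.

25.394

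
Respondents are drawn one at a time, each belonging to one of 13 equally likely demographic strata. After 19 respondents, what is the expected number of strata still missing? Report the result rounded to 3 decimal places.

2.841

For each stratum, P(unseen after 19) = (12/13)^19 = 0.2185.
By linearity of expectation, E[unseen] = 13·(12/13)^19 = 2.8409.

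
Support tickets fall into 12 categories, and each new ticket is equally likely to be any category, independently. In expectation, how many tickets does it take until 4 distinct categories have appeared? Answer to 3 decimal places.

4.624

Going from k to k+1 distinct takes a geometric number of tickets with mean 12/(12-k).
Sum over k = 0,...,3: E = 12/12 + 12/11 + 12/10 + 12/9 = 4.6242.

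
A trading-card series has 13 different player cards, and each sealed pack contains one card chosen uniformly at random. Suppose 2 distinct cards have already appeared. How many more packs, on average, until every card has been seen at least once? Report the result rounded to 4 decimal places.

The wait to go from k to k+1 distinct cards is geometric with mean 13/(13-k).
Sum over k = 2,...,12: E = 13/11 + 13/10 + 13/9 + ... + 13/2 + 13/1 = 39.25841.

39.2584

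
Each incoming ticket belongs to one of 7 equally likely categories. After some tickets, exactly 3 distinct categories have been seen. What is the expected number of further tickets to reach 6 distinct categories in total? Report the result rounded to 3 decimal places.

The wait to go from k to k+1 distinct categories is geometric with mean 7/(7-k).
Sum over k = 3,...,5: E = 7/4 + 7/3 + 7/2 = 7.5833.

7.583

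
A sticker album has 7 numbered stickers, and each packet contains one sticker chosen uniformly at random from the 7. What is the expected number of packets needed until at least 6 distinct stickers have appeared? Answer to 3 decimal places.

Going from k to k+1 distinct takes a geometric number of packets with mean 7/(7-k).
Sum over k = 0,...,5: E = 7/7 + 7/6 + 7/5 + 7/4 + 7/3 + 7/2 = 11.1500.

11.150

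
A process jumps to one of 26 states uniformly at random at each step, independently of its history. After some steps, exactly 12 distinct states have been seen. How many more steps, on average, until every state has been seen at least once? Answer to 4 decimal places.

84.5406

From k distinct to k+1 distinct takes on average 26/(26-k) steps.
Sum over k = 12,...,25: E = 26/14 + 26/13 + 26/12 + ... + 26/2 + 26/1 = 84.54062.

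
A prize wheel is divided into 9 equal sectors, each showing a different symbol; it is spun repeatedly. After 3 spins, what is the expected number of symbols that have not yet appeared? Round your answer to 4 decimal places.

6.3210

For each symbol, P(unseen after 3) = (8/9)^3 = 0.70233.
By linearity of expectation, E[unseen] = 9·(8/9)^3 = 6.32099.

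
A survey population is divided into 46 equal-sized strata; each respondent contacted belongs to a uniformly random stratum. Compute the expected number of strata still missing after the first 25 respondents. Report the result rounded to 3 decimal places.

For each stratum, P(unseen after 25) = (45/46)^25 = 0.5773.
By linearity of expectation, E[unseen] = 46·(45/46)^25 = 26.5537.

26.554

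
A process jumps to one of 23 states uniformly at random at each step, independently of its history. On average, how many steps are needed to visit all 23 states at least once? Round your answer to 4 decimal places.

85.8887

The wait to go from k to k+1 distinct states is geometric with mean 23/(23-k).
E[T] = 23/23 + 23/22 + 23/21 + ... + 23/2 + 23/1 = 23·H_{23}.
H_{23} = 3.73429, so E[T] = 85.88870.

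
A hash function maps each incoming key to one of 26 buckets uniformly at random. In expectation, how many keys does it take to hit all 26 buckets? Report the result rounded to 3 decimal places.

100.215

After k distinct buckets have appeared, the next key gives a new one with probability (26-k)/26, so the expected wait for the (k+1)-th is 26/(26-k).
E[T] = 26/26 + 26/25 + 26/24 + ... + 26/2 + 26/1 = 26·H_{26}.
H_{26} = 3.8544, so E[T] = 100.2149.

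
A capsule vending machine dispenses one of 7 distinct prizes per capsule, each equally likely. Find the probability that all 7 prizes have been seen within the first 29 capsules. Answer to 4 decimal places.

0.9211

By inclusion–exclusion over which prizes are missing,
P(all seen) = Σ_{j=0}^{7} (-1)^j C(7,j)((7-j)/7)^29
= 1.00000 - 0.08010 + 0.00121 - 0.00000 + 0.00000 - 0.00000 + 0.00000 - 0.00000
= 0.92111.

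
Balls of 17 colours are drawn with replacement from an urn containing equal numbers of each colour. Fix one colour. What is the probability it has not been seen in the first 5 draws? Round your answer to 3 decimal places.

Each draw misses the fixed colour with probability (17-1)/17 = 16/17, independently.
P(still missing after 5) = (16/17)^5 = 0.7385.

0.739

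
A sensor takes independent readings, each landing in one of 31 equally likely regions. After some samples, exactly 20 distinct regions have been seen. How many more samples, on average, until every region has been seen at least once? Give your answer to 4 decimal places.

With k distinct regions already seen, the next new one takes an expected 31/(31-k) samples.
Sum over k = 20,...,30: E = 31/11 + 31/10 + 31/9 + ... + 31/2 + 31/1 = 93.61620.

93.6162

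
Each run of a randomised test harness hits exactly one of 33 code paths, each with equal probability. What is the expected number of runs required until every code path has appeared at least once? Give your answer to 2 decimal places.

The wait to go from k to k+1 distinct code paths is geometric with mean 33/(33-k).
E[T] = 33/33 + 33/32 + 33/31 + ... + 33/2 + 33/1 = 33·H_{33}.
H_{33} = 4.089, so E[T] = 134.930.

134.93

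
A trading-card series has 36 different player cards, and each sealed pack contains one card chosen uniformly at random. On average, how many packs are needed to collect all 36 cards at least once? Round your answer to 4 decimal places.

150.2841

The wait to go from k to k+1 distinct cards is geometric with mean 36/(36-k).
E[T] = 36/36 + 36/35 + 36/34 + ... + 36/2 + 36/1 = 36·H_{36}.
H_{36} = 4.17456, so E[T] = 150.28413.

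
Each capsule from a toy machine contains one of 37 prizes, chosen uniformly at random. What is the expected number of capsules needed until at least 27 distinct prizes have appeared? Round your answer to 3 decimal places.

Going from k to k+1 distinct takes a geometric number of capsules with mean 37/(37-k).
Sum over k = 0,...,26: E = 37/37 + 37/36 + 37/35 + ... + 37/12 + 37/11 = 47.0869.

47.087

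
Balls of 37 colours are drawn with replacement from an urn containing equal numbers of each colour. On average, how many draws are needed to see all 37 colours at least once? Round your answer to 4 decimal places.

155.4587

The wait to go from k to k+1 distinct colours is geometric with mean 37/(37-k).
E[T] = 37/37 + 37/36 + 37/35 + ... + 37/2 + 37/1 = 37·H_{37}.
H_{37} = 4.20159, so E[T] = 155.45869.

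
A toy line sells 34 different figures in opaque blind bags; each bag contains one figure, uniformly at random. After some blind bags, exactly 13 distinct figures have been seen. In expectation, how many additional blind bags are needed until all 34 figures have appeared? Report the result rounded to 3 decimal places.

From k distinct to k+1 distinct takes on average 34/(34-k) blind bags.
Sum over k = 13,...,33: E = 34/21 + 34/20 + 34/19 + ... + 34/2 + 34/1 = 123.9422.

123.942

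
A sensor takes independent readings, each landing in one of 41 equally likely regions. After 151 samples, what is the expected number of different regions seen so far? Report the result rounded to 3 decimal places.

40.015

For each region, P(seen in 151 samples) = 1 - (40/41)^151 = 0.9760.
By linearity of expectation, E[distinct seen] = 41·(1 - (40/41)^151) = 40.0149.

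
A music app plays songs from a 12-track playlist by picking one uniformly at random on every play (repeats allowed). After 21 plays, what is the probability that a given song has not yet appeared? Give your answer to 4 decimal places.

Each play misses the fixed song with probability (12-1)/12 = 11/12, independently.
P(still missing after 21) = (11/12)^21 = 0.16086.

0.1609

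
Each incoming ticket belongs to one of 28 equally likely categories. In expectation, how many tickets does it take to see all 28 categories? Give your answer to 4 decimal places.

After k distinct categories have appeared, the next ticket gives a new one with probability (28-k)/28, so the expected wait for the (k+1)-th is 28/(28-k).
E[T] = 28/28 + 28/27 + 28/26 + ... + 28/2 + 28/1 = 28·H_{28}.
H_{28} = 3.92717, so E[T] = 109.96079.

109.9608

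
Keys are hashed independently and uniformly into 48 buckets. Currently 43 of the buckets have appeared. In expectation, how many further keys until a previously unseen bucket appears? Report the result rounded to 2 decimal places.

9.60

Each key yields a new bucket with probability (48-43)/48 = 5/48, so the wait is geometric with mean 48/5.
E = 48/5 = 9.600.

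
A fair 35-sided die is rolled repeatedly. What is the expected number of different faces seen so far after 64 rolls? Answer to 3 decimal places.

29.525

For each face, P(seen in 64 rolls) = 1 - (34/35)^64 = 0.8436.
By linearity of expectation, E[distinct seen] = 35·(1 - (34/35)^64) = 29.5253.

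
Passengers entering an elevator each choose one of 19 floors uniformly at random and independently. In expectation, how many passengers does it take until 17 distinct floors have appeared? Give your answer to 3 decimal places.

38.907

With k distinct floors already seen, the next new one arrives after an expected 19/(19-k) passengers.
Sum over k = 0,...,16: E = 19/19 + 19/18 + 19/17 + ... + 19/4 + 19/3 = 38.9071.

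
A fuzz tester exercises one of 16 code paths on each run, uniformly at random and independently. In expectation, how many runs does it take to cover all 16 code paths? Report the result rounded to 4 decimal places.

After k distinct code paths have appeared, the next run gives a new one with probability (16-k)/16, so the expected wait for the (k+1)-th is 16/(16-k).
E[T] = 16/16 + 16/15 + 16/14 + ... + 16/2 + 16/1 = 16·H_{16}.
H_{16} = 3.38073, so E[T] = 54.09166.

54.0917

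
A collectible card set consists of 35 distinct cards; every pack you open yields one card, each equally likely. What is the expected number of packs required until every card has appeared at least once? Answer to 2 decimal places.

Split into phases: going from k distinct to k+1 distinct takes on average 35/(35-k) packs.
E[T] = 35/35 + 35/34 + 35/33 + ... + 35/2 + 35/1 = 35·H_{35}.
H_{35} = 4.147, so E[T] = 145.137.

145.14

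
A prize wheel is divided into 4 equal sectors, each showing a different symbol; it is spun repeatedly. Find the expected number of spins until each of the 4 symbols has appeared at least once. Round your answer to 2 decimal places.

After k distinct symbols have appeared, the next spin gives a new one with probability (4-k)/4, so the expected wait for the (k+1)-th is 4/(4-k).
E[T] = 4/4 + 4/3 + 4/2 + 4/1 = 4·H_{4}.
H_{4} = 2.083, so E[T] = 8.333.

8.33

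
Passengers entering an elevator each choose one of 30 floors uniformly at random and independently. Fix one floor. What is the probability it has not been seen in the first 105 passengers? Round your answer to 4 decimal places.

Each passenger misses the fixed floor with probability (30-1)/30 = 29/30, independently.
P(still missing after 105) = (29/30)^105 = 0.02845.

0.0284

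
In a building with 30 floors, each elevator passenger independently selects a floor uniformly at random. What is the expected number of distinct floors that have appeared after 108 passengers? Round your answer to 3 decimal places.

29.229

For each floor, P(seen in 108 passengers) = 1 - (29/30)^108 = 0.9743.
By linearity of expectation, E[distinct seen] = 30·(1 - (29/30)^108) = 29.2291.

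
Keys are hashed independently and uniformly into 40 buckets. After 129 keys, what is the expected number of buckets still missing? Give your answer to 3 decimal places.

For each bucket, P(unseen after 129) = (39/40)^129 = 0.0382.
By linearity of expectation, E[unseen] = 40·(39/40)^129 = 1.5264.

1.526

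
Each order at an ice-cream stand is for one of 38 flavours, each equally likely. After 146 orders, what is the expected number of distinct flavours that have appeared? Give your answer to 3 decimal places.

For each flavour, P(seen in 146 orders) = 1 - (37/38)^146 = 0.9796.
By linearity of expectation, E[distinct seen] = 38·(1 - (37/38)^146) = 37.2258.

37.226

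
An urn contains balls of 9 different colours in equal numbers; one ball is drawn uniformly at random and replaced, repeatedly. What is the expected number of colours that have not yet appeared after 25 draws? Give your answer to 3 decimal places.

For each colour, P(unseen after 25) = (8/9)^25 = 0.0526.
By linearity of expectation, E[unseen] = 9·(8/9)^25 = 0.4736.

0.474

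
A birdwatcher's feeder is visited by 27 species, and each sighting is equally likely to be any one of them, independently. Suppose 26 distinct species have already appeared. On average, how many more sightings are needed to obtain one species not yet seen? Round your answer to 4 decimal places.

Each sighting yields a new species with probability (27-26)/27 = 1/27, so the wait is geometric with mean 27/1.
E = 27/1 = 27.00000.

27.0000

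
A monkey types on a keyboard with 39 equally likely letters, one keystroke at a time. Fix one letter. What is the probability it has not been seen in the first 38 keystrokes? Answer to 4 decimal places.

On each keystroke the fixed letter fails to appear with probability 38/39.
P(still missing after 38) = (38/39)^38 = 0.37267.

0.3727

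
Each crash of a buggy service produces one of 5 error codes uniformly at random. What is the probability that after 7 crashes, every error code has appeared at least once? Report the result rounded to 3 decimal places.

By inclusion–exclusion over which error codes are missing,
P(all seen) = Σ_{j=0}^{5} (-1)^j C(5,j)((5-j)/5)^7
= 1.0000 - 1.0486 + 0.2799 - 0.0164 + 0.0001 - 0.0000
= 0.2150.

0.215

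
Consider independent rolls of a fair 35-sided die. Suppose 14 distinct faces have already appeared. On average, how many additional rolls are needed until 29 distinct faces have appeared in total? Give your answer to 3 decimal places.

41.838

With k distinct faces already seen, the next new one takes an expected 35/(35-k) rolls.
Sum over k = 14,...,28: E = 35/21 + 35/20 + 35/19 + ... + 35/8 + 35/7 = 41.8376.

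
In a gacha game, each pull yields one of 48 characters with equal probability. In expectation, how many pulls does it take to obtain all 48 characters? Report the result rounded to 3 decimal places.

The wait to go from k to k+1 distinct characters is geometric with mean 48/(48-k).
E[T] = 48/48 + 48/47 + 48/46 + ... + 48/2 + 48/1 = 48·H_{48}.
H_{48} = 4.4588, so E[T] = 214.0223.

214.022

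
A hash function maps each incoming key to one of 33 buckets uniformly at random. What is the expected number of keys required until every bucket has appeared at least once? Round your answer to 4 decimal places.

Split into phases: going from k distinct to k+1 distinct takes on average 33/(33-k) keys.
E[T] = 33/33 + 33/32 + 33/31 + ... + 33/2 + 33/1 = 33·H_{33}.
H_{33} = 4.08880, so E[T] = 134.93034.

134.9303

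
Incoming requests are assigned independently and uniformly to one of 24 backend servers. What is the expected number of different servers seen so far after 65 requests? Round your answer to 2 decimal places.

For each server, P(seen in 65 requests) = 1 - (23/24)^65 = 0.937.
By linearity of expectation, E[distinct seen] = 24·(1 - (23/24)^65) = 22.491.

22.49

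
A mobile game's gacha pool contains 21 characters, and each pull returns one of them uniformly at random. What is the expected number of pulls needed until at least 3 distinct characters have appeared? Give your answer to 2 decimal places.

Going from k to k+1 distinct takes a geometric number of pulls with mean 21/(21-k).
Sum over k = 0,...,2: E = 21/21 + 21/20 + 21/19 = 3.155.

3.16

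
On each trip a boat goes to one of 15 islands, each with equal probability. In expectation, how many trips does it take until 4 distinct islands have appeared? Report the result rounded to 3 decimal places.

With k distinct islands already seen, the next new one arrives after an expected 15/(15-k) trips.
Sum over k = 0,...,3: E = 15/15 + 15/14 + 15/13 + 15/12 = 4.4753.

4.475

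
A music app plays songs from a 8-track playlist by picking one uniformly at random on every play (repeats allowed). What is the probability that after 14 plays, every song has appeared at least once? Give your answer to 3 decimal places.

0.192

Let A_i be the event that song i is missing after 14 plays. By inclusion–exclusion on the A_i,
P(all seen) = Σ_{j=0}^{8} (-1)^j C(8,j)((8-j)/8)^14
= 1.0000 - 1.2337 + 0.4989 - 0.0777 + 0.0043 - 0.0001 + 0.0000 - 0.0000 + 0.0000
= 0.1917.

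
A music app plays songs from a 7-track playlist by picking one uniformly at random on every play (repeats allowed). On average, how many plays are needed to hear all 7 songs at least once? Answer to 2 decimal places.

Split into phases: going from k distinct to k+1 distinct takes on average 7/(7-k) plays.
E[T] = 7/7 + 7/6 + 7/5 + ... + 7/2 + 7/1 = 7·H_{7}.
H_{7} = 2.593, so E[T] = 18.150.

18.15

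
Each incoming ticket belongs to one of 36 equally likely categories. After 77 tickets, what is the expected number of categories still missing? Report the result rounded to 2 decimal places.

4.11

For each category, P(unseen after 77) = (35/36)^77 = 0.114.
By linearity of expectation, E[unseen] = 36·(35/36)^77 = 4.114.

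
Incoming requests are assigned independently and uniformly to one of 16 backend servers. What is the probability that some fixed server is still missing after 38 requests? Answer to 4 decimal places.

0.0861

On each request the fixed server fails to appear with probability 15/16.
P(still missing after 38) = (15/16)^38 = 0.08608.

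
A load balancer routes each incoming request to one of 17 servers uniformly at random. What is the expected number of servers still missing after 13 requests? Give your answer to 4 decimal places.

For each server, P(unseen after 13) = (16/17)^13 = 0.45470.
By linearity of expectation, E[unseen] = 17·(16/17)^13 = 7.72988.

7.7299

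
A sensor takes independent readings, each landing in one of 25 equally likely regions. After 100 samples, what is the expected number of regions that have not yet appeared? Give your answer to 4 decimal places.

For each region, P(unseen after 100) = (24/25)^100 = 0.01687.
By linearity of expectation, E[unseen] = 25·(24/25)^100 = 0.42176.

0.4218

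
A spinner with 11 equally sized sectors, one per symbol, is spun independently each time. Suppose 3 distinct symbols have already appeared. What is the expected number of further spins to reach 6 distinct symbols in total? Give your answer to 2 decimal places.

4.78

The wait to go from k to k+1 distinct symbols is geometric with mean 11/(11-k).
Sum over k = 3,...,5: E = 11/8 + 11/7 + 11/6 = 4.780.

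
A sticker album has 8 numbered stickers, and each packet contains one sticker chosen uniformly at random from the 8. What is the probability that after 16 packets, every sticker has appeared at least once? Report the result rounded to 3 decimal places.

0.307

By inclusion–exclusion over which stickers are missing,
P(all seen) = Σ_{j=0}^{8} (-1)^j C(8,j)((8-j)/8)^16
= 1.0000 - 0.9445 + 0.2806 - 0.0304 + 0.0011 - 0.0000 + 0.0000 - 0.0000 + 0.0000
= 0.3068.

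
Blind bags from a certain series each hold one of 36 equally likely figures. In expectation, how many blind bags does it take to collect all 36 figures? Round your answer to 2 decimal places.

150.28

After k distinct figures have appeared, the next blind bag gives a new one with probability (36-k)/36, so the expected wait for the (k+1)-th is 36/(36-k).
E[T] = 36/36 + 36/35 + 36/34 + ... + 36/2 + 36/1 = 36·H_{36}.
H_{36} = 4.175, so E[T] = 150.284.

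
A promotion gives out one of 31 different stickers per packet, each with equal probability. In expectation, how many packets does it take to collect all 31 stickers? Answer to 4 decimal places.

Split into phases: going from k distinct to k+1 distinct takes on average 31/(31-k) packets.
E[T] = 31/31 + 31/30 + 31/29 + ... + 31/2 + 31/1 = 31·H_{31}.
H_{31} = 4.02725, so E[T] = 124.84460.

124.8446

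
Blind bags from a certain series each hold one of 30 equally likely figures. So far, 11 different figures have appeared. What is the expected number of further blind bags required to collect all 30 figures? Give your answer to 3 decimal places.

From k distinct to k+1 distinct takes on average 30/(30-k) blind bags.
Sum over k = 11,...,29: E = 30/19 + 30/18 + 30/17 + ... + 30/2 + 30/1 = 106.4322.

106.432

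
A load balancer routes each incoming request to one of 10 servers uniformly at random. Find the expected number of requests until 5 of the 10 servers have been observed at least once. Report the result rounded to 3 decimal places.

With k distinct servers already seen, the next new one arrives after an expected 10/(10-k) requests.
Sum over k = 0,...,4: E = 10/10 + 10/9 + 10/8 + 10/7 + 10/6 = 6.4563.

6.456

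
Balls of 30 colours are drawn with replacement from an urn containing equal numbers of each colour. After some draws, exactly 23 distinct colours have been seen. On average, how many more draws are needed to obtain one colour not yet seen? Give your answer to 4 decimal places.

The number of draws until the next new colour is geometric with success probability 7/30, so its mean is 30/7.
E = 30/7 = 4.28571.

4.2857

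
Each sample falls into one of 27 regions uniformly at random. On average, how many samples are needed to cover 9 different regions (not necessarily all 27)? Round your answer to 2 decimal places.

With k distinct regions already seen, the next new one arrives after an expected 27/(27-k) samples.
Sum over k = 0,...,8: E = 27/27 + 27/26 + 27/25 + ... + 27/20 + 27/19 = 10.701.

10.70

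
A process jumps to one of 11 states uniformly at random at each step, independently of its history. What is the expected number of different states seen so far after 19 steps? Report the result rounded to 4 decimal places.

9.2014

For each state, P(seen in 19 steps) = 1 - (10/11)^19 = 0.83649.
By linearity of expectation, E[distinct seen] = 11·(1 - (10/11)^19) = 9.20141.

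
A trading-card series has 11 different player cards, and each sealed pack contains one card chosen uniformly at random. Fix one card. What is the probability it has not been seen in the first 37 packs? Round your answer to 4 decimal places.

0.0294

On each pack the fixed card fails to appear with probability 10/11.
P(still missing after 37) = (10/11)^37 = 0.02941.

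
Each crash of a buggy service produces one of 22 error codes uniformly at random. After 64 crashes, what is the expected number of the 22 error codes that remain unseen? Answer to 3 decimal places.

1.120

For each error code, P(unseen after 64) = (21/22)^64 = 0.0509.
By linearity of expectation, E[unseen] = 22·(21/22)^64 = 1.1205.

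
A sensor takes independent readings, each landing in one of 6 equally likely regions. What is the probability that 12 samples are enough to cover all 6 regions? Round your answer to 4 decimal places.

0.4378

By inclusion–exclusion over which regions are missing,
P(all seen) = Σ_{j=0}^{6} (-1)^j C(6,j)((6-j)/6)^12
= 1.00000 - 0.67294 + 0.11561 - 0.00488 + 0.00003 - 0.00000 + 0.00000
= 0.43782.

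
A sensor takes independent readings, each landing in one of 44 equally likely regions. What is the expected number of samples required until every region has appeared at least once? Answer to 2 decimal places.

192.40

After k distinct regions have appeared, the next sample gives a new one with probability (44-k)/44, so the expected wait for the (k+1)-th is 44/(44-k).
E[T] = 44/44 + 44/43 + 44/42 + ... + 44/2 + 44/1 = 44·H_{44}.
H_{44} = 4.373, so E[T] = 192.400.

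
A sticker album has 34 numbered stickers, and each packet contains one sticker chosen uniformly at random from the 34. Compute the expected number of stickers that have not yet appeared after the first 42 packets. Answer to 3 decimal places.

9.704

For each sticker, P(unseen after 42) = (33/34)^42 = 0.2854.
By linearity of expectation, E[unseen] = 34·(33/34)^42 = 9.7040.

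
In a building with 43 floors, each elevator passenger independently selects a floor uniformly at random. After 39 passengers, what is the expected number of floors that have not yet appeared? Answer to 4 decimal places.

17.1760

For each floor, P(unseen after 39) = (42/43)^39 = 0.39944.
By linearity of expectation, E[unseen] = 43·(42/43)^39 = 17.17596.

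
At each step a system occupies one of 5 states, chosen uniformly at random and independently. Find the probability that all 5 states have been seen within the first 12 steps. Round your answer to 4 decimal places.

0.6780

By inclusion–exclusion over which states are missing,
P(all seen) = Σ_{j=0}^{5} (-1)^j C(5,j)((5-j)/5)^12
= 1.00000 - 0.34360 + 0.02177 - 0.00017 + 0.00000 - 0.00000
= 0.67800.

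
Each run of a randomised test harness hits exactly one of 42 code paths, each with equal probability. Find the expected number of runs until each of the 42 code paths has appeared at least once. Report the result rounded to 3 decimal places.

181.723

The wait to go from k to k+1 distinct code paths is geometric with mean 42/(42-k).
E[T] = 42/42 + 42/41 + 42/40 + ... + 42/2 + 42/1 = 42·H_{42}.
H_{42} = 4.3267, so E[T] = 181.7232.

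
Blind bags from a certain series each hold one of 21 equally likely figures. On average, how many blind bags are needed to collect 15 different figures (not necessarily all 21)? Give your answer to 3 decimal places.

25.103

Going from k to k+1 distinct takes a geometric number of blind bags with mean 21/(21-k).
Sum over k = 0,...,14: E = 21/21 + 21/20 + 21/19 + ... + 21/8 + 21/7 = 25.1025.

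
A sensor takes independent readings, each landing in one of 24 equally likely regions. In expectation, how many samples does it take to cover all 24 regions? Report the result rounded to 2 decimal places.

90.62

After k distinct regions have appeared, the next sample gives a new one with probability (24-k)/24, so the expected wait for the (k+1)-th is 24/(24-k).
E[T] = 24/24 + 24/23 + 24/22 + ... + 24/2 + 24/1 = 24·H_{24}.
H_{24} = 3.776, so E[T] = 90.623.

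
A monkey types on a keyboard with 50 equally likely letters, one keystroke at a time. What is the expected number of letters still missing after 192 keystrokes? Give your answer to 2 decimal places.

For each letter, P(unseen after 192) = (49/50)^192 = 0.021.
By linearity of expectation, E[unseen] = 50·(49/50)^192 = 1.034.

1.03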